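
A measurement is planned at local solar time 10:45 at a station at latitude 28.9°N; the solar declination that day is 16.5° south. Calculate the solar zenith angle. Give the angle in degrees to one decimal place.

48.9°

Hour angle H = 15° × (10.75 − 12) = -18.75°.
cos θ_z = sin φ sin δ + cos φ cos δ cos H = (0.4833)(-0.2840) + (0.8755)(0.9588)(0.9469) = 0.6576.
θ_z = arccos(0.6576) = 48.88°.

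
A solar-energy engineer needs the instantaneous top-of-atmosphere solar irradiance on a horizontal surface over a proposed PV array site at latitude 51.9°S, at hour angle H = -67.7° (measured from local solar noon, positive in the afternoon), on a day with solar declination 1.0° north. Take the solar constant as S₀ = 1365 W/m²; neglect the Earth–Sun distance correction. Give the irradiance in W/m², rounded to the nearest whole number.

301 W/m²

cos θ_z = sin φ sin δ + cos φ cos δ cos H = (-0.7869)(0.0175) + (0.6170)(0.9998)(0.3795) = 0.2203.
Top-of-atmosphere irradiance = S₀ cos θ_z = 1365 × 0.2203 = 300.71 W/m².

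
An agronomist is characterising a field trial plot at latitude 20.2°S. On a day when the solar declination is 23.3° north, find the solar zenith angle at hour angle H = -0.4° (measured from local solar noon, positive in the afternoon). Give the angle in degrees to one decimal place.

cos θ_z = sin(-20.2°) sin(23.3°) + cos(-20.2°) cos(23.3°) cos(-0.40°) = -0.1366 + 0.8619 = 0.7253.
θ_z = arccos(0.7253) = 43.51°.

43.5°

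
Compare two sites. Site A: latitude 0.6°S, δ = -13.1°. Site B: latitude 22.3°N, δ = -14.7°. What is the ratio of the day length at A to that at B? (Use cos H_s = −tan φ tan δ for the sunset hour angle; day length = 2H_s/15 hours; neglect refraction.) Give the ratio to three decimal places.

A: H_s = arccos(−tan -0.6° · tan -13.1°) = 90.14°, so 2H_s/15 = 12.0187 h.
B: H_s = arccos(−tan 22.3° · tan -14.7°) = 83.82°, so 2H_s/15 = 11.1760 h.
Ratio A/B = 12.0187 / 11.1760 = 1.0754.

1.075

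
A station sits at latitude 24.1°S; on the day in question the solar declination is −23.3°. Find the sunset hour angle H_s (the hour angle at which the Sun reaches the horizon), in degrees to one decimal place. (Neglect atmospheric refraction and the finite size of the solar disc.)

101.1°

The sunset hour angle satisfies cos H_s = −tan φ tan δ = -0.1926, giving H_s = 101.10°.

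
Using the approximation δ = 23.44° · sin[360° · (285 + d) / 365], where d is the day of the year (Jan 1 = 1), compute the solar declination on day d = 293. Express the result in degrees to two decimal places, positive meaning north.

360 × (285 + 293) / 365 = 570.082°; sin(570.082°) = -0.5012.
δ = 23.44 × -0.5012 = -11.748° ≈ -11.75°.

-11.75°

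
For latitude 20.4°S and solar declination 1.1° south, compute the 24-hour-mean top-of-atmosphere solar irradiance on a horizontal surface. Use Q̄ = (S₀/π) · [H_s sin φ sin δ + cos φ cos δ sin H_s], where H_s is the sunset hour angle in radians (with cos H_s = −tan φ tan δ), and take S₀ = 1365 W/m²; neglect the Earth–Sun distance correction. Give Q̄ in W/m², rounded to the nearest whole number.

cos H_s = −tan(-20.4°) · tan(-1.1°) = -0.0071, so H_s = arccos(-0.0071) = 90.41°. In radians, H_s = 1.5780.
H_s sin φ sin δ = 1.5780 × -0.3486 × -0.0192 = 0.0106.
cos φ cos δ sin H_s = 0.9373 × 0.9998 × 1.0000 = 0.9371.
Q̄ = (1365/π) × (0.0106 + 0.9371) = 434.49 × 0.9477 = 411.77 W/m².

412 W/m²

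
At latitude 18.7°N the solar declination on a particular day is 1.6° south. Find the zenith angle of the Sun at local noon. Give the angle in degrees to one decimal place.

At local solar noon the hour angle is zero, so the zenith angle is |φ − δ| = |18.7° − (-1.6°)| = 20.3°.

20.3°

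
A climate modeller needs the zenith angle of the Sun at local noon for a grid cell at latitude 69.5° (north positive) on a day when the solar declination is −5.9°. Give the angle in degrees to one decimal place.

At local solar noon the hour angle is zero, so the zenith angle is |φ − δ| = |69.5° − (-5.9°)| = 75.4°.

75.4°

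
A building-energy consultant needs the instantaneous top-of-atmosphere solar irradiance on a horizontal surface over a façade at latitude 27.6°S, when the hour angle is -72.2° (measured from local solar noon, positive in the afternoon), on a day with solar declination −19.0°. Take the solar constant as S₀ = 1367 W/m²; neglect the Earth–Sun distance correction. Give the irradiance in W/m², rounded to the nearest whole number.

556 W/m²

cos θ_z = sin φ sin δ + cos φ cos δ cos H = (-0.4633)(-0.3256) + (0.8862)(0.9455)(0.3057) = 0.4070.
Top-of-atmosphere irradiance = S₀ cos θ_z = 1367 × 0.4070 = 556.37 W/m².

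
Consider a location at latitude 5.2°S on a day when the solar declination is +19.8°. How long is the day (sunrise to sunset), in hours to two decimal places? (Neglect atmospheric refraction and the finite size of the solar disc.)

cos H_s = −tan(-5.2°) · tan(19.8°) = 0.0328, so H_s = arccos(0.0328) = 88.12°.
Day length = 2 H_s / 15° h⁻¹ = 176.24° / 15 = 11.749 h.

11.75 hours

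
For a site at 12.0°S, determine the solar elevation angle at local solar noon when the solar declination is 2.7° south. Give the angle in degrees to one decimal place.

80.7°

At local solar noon the hour angle is zero, so the elevation is 90° − |φ − δ| = 90° − |-12.0° − (-2.7°)| = 90° − 9.3° = 80.7°.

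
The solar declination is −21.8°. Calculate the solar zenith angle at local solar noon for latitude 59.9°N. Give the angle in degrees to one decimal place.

At local solar noon the hour angle is zero, so the zenith angle is |φ − δ| = |59.9° − (-21.8°)| = 81.7°.

81.7°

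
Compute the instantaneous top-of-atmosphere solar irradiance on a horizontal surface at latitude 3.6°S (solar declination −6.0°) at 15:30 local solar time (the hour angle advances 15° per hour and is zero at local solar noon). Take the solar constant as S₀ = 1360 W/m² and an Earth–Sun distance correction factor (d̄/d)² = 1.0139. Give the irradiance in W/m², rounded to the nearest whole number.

842 W/m²

Hour angle H = 15° × (15.5 − 12) = 52.50°.
cos θ_z = sin φ sin δ + cos φ cos δ cos H = (-0.0628)(-0.1045) + (0.9980)(0.9945)(0.6088) = 0.6108.
Top-of-atmosphere irradiance = S₀ (d̄/d)² cos θ_z = 1360 × 1.0139 × 0.6108 = 842.23 W/m².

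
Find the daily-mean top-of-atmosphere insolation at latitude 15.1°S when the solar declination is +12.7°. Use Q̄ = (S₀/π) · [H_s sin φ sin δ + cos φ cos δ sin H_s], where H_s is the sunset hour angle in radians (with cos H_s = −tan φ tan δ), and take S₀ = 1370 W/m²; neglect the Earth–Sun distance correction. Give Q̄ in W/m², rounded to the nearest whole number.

372 W/m²

The sunset hour angle satisfies cos H_s = −tan φ tan δ = 0.0608, giving H_s = 86.51°. In radians, H_s = 1.5099.
H_s sin φ sin δ = 1.5099 × -0.2605 × 0.2198 = -0.0865.
cos φ cos δ sin H_s = 0.9655 × 0.9755 × 0.9981 = 0.9401.
Q̄ = (1370/π) × (-0.0865 + 0.9401) = 436.08 × 0.8536 = 372.24 W/m².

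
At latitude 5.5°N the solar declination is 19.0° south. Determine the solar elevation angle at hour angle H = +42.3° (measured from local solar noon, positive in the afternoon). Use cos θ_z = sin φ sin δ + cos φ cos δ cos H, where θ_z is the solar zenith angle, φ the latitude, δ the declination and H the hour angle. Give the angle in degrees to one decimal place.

cos θ_z = sin φ sin δ + cos φ cos δ cos H = (0.0958)(-0.3256) + (0.9954)(0.9455)(0.7396) = 0.6649.
θ_z = arccos(0.6649) = 48.33°, so the elevation is 90° − 48.33° = 41.67°.

41.7°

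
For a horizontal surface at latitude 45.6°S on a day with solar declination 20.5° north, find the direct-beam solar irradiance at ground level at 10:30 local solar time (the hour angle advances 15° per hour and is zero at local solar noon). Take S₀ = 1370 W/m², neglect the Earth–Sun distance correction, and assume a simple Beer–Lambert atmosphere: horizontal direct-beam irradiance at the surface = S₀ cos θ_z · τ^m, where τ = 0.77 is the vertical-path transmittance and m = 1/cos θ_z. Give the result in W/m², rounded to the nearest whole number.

233 W/m²

Hour angle H = 15° × (10.5 − 12) = -22.50°.
cos θ_z = sin φ sin δ + cos φ cos δ cos H = (-0.7145)(0.3502) + (0.6997)(0.9367)(0.9239) = 0.3553.
Air mass m = 1/cos θ_z = 1/0.3553 = 2.815; τ^m = 0.77^2.815 = 0.4791.
Surface direct beam = 1370 × 0.3553 × 0.4791 = 233.21 W/m².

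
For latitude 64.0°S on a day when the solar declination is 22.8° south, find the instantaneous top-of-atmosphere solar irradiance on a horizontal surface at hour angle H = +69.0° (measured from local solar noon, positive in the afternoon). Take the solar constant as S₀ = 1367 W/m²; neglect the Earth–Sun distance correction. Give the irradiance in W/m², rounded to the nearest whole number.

674 W/m²

With φ = -64.0°, δ = -22.8°, H = 69.00°: sin φ sin δ = 0.3483, cos φ cos δ cos H = 0.1448, so cos θ_z = 0.4931.
Top-of-atmosphere irradiance = S₀ cos θ_z = 1367 × 0.4931 = 674.07 W/m².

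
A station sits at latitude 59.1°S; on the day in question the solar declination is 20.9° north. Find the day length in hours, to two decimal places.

−tan φ tan δ = −(-1.6709)(0.3819) = 0.6381; H_s = arccos(0.6381) = 50.35°.
Day length = 2 H_s / 15° h⁻¹ = 100.70° / 15 = 6.713 h.

6.71 hours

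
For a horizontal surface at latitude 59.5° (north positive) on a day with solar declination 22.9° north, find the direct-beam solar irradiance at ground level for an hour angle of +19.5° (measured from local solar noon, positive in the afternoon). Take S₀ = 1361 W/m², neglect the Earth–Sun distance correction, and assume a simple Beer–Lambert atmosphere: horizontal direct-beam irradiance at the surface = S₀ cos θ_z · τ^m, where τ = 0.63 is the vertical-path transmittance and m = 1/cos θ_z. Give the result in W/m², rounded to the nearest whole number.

582 W/m²

With φ = 59.5°, δ = 22.9°, H = 19.50°: sin φ sin δ = 0.3353, cos φ cos δ cos H = 0.4407, so cos θ_z = 0.7760.
Air mass m = 1/cos θ_z = 1/0.7760 = 1.289; τ^m = 0.63^1.289 = 0.5513.
Surface direct beam = 1361 × 0.7760 × 0.5513 = 582.25 W/m².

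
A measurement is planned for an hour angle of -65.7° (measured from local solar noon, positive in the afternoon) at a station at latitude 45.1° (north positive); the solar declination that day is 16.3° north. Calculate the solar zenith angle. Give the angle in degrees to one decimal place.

61.5°

With φ = 45.1°, δ = 16.3°, H = -65.70°: sin φ sin δ = 0.1988, cos φ cos δ cos H = 0.2788, so cos θ_z = 0.4776.
θ_z = arccos(0.4776) = 61.47°.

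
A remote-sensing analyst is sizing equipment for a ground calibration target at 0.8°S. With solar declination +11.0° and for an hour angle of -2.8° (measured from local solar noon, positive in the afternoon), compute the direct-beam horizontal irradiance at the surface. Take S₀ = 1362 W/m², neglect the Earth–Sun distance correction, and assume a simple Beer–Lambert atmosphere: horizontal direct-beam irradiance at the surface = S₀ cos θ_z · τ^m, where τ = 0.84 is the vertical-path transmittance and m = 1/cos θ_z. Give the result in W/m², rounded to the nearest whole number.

cos θ_z = sin φ sin δ + cos φ cos δ cos H = (-0.0140)(0.1908) + (0.9999)(0.9816)(0.9988) = 0.9777.
Air mass m = 1/cos θ_z = 1/0.9777 = 1.023; τ^m = 0.84^1.023 = 0.8366.
Surface direct beam = 1362 × 0.9777 × 0.8366 = 1114.04 W/m².

1114 W/m²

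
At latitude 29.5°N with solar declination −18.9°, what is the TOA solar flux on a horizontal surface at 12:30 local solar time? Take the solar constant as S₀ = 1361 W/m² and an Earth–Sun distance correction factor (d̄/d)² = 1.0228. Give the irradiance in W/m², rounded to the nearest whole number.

914 W/m²

Hour angle H = 15° × (12.5 − 12) = 7.50°.
cos θ_z = sin(29.5°) sin(-18.9°) + cos(29.5°) cos(-18.9°) cos(7.50°) = -0.1595 + 0.8164 = 0.6569.
Top-of-atmosphere irradiance = S₀ (d̄/d)² cos θ_z = 1361 × 1.0228 × 0.6569 = 914.43 W/m².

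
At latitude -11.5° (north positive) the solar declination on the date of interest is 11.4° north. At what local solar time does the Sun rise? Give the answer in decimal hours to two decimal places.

cos H_s = −tan(-11.5°) · tan(11.4°) = 0.0410, so H_s = arccos(0.0410) = 87.65°.
Sunrise is at 12 − H_s/15 = 12 − 5.843 = 6.157 h local solar time.

6.16 h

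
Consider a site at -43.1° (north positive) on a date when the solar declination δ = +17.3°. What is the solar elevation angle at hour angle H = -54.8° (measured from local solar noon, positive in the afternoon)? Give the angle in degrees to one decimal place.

11.5°

cos θ_z = sin φ sin δ + cos φ cos δ cos H = (-0.6833)(0.2974) + (0.7302)(0.9548)(0.5764) = 0.1986.
θ_z = arccos(0.1986) = 78.54°, so the elevation is 90° − 78.54° = 11.46°.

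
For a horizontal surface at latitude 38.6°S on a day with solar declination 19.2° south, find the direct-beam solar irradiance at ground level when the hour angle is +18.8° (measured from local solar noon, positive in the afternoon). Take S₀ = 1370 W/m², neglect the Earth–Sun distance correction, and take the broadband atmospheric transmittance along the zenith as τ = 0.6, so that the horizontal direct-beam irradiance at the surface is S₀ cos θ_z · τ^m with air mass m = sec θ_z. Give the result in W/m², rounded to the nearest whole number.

704 W/m²

With φ = -38.6°, δ = -19.2°, H = 18.80°: sin φ sin δ = 0.2052, cos φ cos δ cos H = 0.6987, so cos θ_z = 0.9039.
Air mass m = 1/cos θ_z = 1/0.9039 = 1.106; τ^m = 0.6^1.106 = 0.5684.
Surface direct beam = 1370 × 0.9039 × 0.5684 = 703.87 W/m².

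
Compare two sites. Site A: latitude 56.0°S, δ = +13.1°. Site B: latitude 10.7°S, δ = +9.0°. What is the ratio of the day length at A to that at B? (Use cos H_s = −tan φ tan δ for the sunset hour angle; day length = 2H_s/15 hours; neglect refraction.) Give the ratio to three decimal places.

0.791

A: H_s = arccos(−tan -56.0° · tan 13.1°) = 69.82°, so 2H_s/15 = 9.3093 h.
B: H_s = arccos(−tan -10.7° · tan 9.0°) = 88.29°, so 2H_s/15 = 11.7720 h.
Ratio A/B = 9.3093 / 11.7720 = 0.7908.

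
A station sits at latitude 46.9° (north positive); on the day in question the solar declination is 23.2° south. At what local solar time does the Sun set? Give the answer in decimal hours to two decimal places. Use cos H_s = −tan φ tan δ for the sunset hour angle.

16.18 h

The sunset hour angle satisfies cos H_s = −tan φ tan δ = 0.4580, giving H_s = 62.74°.
Sunset is at 12 + H_s/15 = 12 + 4.183 = 16.183 h local solar time.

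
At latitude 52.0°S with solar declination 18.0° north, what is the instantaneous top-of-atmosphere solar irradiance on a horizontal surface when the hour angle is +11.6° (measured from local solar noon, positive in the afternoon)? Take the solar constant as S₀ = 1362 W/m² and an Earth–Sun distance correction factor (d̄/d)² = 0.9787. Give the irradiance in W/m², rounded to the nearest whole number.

440 W/m²

cos θ_z = sin(-52.0°) sin(18.0°) + cos(-52.0°) cos(18.0°) cos(11.60°) = -0.2435 + 0.5736 = 0.3301.
Top-of-atmosphere irradiance = S₀ (d̄/d)² cos θ_z = 1362 × 0.9787 × 0.3301 = 440.02 W/m².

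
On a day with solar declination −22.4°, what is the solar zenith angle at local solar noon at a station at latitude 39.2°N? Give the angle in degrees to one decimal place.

At local solar noon the hour angle is zero, so the zenith angle is |φ − δ| = |39.2° − (-22.4°)| = 61.6°.

61.6°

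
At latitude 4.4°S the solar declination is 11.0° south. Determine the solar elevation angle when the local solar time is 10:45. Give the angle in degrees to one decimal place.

Hour angle H = 15° × (10.75 − 12) = -18.75°.
cos θ_z = sin(-4.4°) sin(-11.0°) + cos(-4.4°) cos(-11.0°) cos(-18.75°) = 0.0146 + 0.9268 = 0.9414.
θ_z = arccos(0.9414) = 19.71°, so the elevation is 90° − 19.71° = 70.29°.

70.3°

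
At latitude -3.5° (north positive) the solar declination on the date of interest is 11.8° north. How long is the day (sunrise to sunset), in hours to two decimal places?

cos H_s = −tan(-3.5°) · tan(11.8°) = 0.0128, so H_s = arccos(0.0128) = 89.27°.
Day length = 2 H_s / 15° h⁻¹ = 178.54° / 15 = 11.903 h.

11.90 hours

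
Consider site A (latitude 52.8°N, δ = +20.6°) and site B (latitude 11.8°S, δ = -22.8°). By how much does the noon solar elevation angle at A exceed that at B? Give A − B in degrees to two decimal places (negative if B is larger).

-21.20°

A: 90° − |52.8 − (20.6)| = 57.80°.
B: 90° − |-11.8 − (-22.8)| = 79.00°.
A − B = 57.80 − 79.00 = -21.20°.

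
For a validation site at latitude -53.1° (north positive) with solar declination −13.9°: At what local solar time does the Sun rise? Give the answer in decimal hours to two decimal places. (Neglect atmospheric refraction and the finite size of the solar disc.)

4.72 h

−tan φ tan δ = −(-1.3319)(-0.2475) = -0.3296; H_s = arccos(-0.3296) = 109.24°.
Sunrise is at 12 − H_s/15 = 12 − 7.283 = 4.717 h local solar time.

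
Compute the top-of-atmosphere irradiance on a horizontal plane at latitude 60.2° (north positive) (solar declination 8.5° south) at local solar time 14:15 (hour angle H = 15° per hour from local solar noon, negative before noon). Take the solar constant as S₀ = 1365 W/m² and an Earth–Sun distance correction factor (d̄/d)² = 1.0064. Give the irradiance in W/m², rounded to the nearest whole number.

385 W/m²

Hour angle H = 15° × (14.25 − 12) = 33.75°.
cos θ_z = sin(60.2°) sin(-8.5°) + cos(60.2°) cos(-8.5°) cos(33.75°) = -0.1283 + 0.4087 = 0.2804.
Top-of-atmosphere irradiance = S₀ (d̄/d)² cos θ_z = 1365 × 1.0064 × 0.2804 = 385.20 W/m².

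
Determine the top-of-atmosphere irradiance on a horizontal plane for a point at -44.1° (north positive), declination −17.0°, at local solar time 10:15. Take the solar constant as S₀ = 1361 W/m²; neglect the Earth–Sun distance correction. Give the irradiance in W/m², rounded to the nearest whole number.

1115 W/m²

Hour angle H = 15° × (10.25 − 12) = -26.25°.
cos θ_z = sin(-44.1°) sin(-17.0°) + cos(-44.1°) cos(-17.0°) cos(-26.25°) = 0.2035 + 0.6159 = 0.8194.
Top-of-atmosphere irradiance = S₀ cos θ_z = 1361 × 0.8194 = 1115.20 W/m².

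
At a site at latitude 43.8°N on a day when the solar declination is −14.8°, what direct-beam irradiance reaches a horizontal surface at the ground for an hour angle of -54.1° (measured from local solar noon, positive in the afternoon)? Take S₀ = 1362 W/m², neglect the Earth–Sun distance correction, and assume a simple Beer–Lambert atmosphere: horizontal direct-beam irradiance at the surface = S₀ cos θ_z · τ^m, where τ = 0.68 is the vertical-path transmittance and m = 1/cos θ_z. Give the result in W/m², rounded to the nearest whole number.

60 W/m²

cos θ_z = sin φ sin δ + cos φ cos δ cos H = (0.6921)(-0.2554) + (0.7218)(0.9668)(0.5864) = 0.2324.
Air mass m = 1/cos θ_z = 1/0.2324 = 4.303; τ^m = 0.68^4.303 = 0.1902.
Surface direct beam = 1362 × 0.2324 × 0.1902 = 60.20 W/m².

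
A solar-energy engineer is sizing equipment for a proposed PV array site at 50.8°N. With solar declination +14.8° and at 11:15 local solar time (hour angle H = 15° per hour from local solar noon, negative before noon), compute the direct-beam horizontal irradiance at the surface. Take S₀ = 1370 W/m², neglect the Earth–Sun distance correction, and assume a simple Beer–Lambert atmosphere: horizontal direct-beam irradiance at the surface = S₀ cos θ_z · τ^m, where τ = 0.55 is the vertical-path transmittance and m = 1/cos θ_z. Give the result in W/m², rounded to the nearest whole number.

516 W/m²

Hour angle H = 15° × (11.25 − 12) = -11.25°.
cos θ_z = sin φ sin δ + cos φ cos δ cos H = (0.7749)(0.2554) + (0.6320)(0.9668)(0.9808) = 0.7972.
Air mass m = 1/cos θ_z = 1/0.7972 = 1.254; τ^m = 0.55^1.254 = 0.4725.
Surface direct beam = 1370 × 0.7972 × 0.4725 = 516.05 W/m².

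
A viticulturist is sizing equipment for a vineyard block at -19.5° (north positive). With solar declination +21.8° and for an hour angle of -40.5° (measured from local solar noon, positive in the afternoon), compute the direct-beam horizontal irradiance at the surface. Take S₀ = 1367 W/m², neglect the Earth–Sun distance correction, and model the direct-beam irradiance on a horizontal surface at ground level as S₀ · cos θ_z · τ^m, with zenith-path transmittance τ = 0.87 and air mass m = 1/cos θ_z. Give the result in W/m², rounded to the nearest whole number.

With φ = -19.5°, δ = 21.8°, H = -40.50°: sin φ sin δ = -0.1240, cos φ cos δ cos H = 0.6655, so cos θ_z = 0.5415.
Air mass m = 1/cos θ_z = 1/0.5415 = 1.847; τ^m = 0.87^1.847 = 0.7732.
Surface direct beam = 1367 × 0.5415 × 0.7732 = 572.35 W/m².

572 W/m²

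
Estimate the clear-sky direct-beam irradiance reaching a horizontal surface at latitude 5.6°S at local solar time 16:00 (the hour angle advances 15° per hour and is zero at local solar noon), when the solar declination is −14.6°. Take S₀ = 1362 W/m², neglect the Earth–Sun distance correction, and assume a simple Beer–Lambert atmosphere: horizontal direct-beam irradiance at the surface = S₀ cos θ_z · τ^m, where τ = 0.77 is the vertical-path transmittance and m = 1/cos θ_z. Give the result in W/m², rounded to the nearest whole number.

411 W/m²

Hour angle H = 15° × (16 − 12) = 60.00°.
cos θ_z = sin φ sin δ + cos φ cos δ cos H = (-0.0976)(-0.2521) + (0.9952)(0.9677)(0.5000) = 0.5061.
Air mass m = 1/cos θ_z = 1/0.5061 = 1.976; τ^m = 0.77^1.976 = 0.5966.
Surface direct beam = 1362 × 0.5061 × 0.5966 = 411.24 W/m².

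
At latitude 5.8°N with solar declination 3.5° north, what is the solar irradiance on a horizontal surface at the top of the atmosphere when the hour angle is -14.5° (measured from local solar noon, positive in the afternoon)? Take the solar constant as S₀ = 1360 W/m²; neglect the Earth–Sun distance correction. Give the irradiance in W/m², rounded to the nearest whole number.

cos θ_z = sin(5.8°) sin(3.5°) + cos(5.8°) cos(3.5°) cos(-14.50°) = 0.0062 + 0.9614 = 0.9676.
Top-of-atmosphere irradiance = S₀ cos θ_z = 1360 × 0.9676 = 1315.94 W/m².

1316 W/m²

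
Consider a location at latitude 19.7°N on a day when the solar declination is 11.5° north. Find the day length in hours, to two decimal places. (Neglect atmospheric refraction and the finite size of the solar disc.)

The sunset hour angle satisfies cos H_s = −tan φ tan δ = -0.0728, giving H_s = 94.17°.
Day length = 2 H_s / 15° h⁻¹ = 188.34° / 15 = 12.556 h.

12.56 hours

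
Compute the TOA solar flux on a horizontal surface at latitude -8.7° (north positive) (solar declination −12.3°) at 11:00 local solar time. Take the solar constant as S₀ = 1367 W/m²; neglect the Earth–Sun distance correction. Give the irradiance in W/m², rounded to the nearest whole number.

Hour angle H = 15° × (11 − 12) = -15.00°.
cos θ_z = sin(-8.7°) sin(-12.3°) + cos(-8.7°) cos(-12.3°) cos(-15.00°) = 0.0322 + 0.9329 = 0.9651.
Top-of-atmosphere irradiance = S₀ cos θ_z = 1367 × 0.9651 = 1319.29 W/m².

1319 W/m²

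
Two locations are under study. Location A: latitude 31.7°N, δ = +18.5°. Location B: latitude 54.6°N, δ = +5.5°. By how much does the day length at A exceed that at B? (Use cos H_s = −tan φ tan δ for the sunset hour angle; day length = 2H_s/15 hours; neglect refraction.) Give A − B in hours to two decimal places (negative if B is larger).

A: H_s = arccos(−tan 31.7° · tan 18.5°) = 101.93°, so 2H_s/15 = 13.5907 h.
B: H_s = arccos(−tan 54.6° · tan 5.5°) = 97.79°, so 2H_s/15 = 13.0387 h.
A − B = 13.5907 − 13.0387 = 0.5520 h.

+0.55 h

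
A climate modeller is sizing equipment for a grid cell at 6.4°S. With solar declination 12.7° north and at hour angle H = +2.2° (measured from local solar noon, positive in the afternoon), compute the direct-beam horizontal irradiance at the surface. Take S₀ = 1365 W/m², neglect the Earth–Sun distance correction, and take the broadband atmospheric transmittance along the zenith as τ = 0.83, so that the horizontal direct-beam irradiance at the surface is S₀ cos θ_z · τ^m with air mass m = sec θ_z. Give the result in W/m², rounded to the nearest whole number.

With φ = -6.4°, δ = 12.7°, H = 2.20°: sin φ sin δ = -0.0245, cos φ cos δ cos H = 0.9687, so cos θ_z = 0.9442.
Air mass m = 1/cos θ_z = 1/0.9442 = 1.059; τ^m = 0.83^1.059 = 0.8209.
Surface direct beam = 1365 × 0.9442 × 0.8209 = 1058.00 W/m².

1058 W/m²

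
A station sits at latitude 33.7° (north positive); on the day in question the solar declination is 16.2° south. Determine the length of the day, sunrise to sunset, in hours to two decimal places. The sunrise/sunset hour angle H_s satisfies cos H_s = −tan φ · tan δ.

cos H_s = −tan(33.7°) · tan(-16.2°) = 0.1938, so H_s = arccos(0.1938) = 78.83°.
Day length = 2 H_s / 15° h⁻¹ = 157.66° / 15 = 10.511 h.

10.51 hours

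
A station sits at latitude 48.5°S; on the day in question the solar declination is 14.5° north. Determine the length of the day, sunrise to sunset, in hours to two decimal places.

cos H_s = −tan(-48.5°) · tan(14.5°) = 0.2923, so H_s = arccos(0.2923) = 73.00°.
Day length = 2 H_s / 15° h⁻¹ = 146.00° / 15 = 9.733 h.

9.73 hours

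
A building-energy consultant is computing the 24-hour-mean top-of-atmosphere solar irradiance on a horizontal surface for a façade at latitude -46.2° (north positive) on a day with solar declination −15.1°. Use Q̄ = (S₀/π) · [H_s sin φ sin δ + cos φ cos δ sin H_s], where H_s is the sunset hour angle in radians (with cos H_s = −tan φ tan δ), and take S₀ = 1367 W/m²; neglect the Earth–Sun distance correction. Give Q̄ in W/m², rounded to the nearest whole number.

431 W/m²

The sunset hour angle satisfies cos H_s = −tan φ tan δ = -0.2814, giving H_s = 106.34°. In radians, H_s = 1.8560.
H_s sin φ sin δ = 1.8560 × -0.7218 × -0.2605 = 0.3490.
cos φ cos δ sin H_s = 0.6921 × 0.9655 × 0.9596 = 0.6412.
Q̄ = (1367/π) × (0.3490 + 0.6412) = 435.13 × 0.9902 = 430.87 W/m².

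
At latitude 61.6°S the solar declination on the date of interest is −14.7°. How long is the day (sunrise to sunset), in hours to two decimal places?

15.87 hours

−tan φ tan δ = −(-1.8495)(-0.2623) = -0.4851; H_s = arccos(-0.4851) = 119.02°.
Day length = 2 H_s / 15° h⁻¹ = 238.04° / 15 = 15.869 h.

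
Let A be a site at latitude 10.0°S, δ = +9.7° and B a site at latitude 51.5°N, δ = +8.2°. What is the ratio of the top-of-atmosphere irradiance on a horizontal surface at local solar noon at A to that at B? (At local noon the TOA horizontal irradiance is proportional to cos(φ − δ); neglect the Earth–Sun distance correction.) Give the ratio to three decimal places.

A: cos θ_z = cos(-10.0° − (9.7°)) = 0.9415.
B: cos θ_z = cos(51.5° − (8.2°)) = 0.7278.
Ratio A/B = 0.9415 / 0.7278 = 1.2936.

1.294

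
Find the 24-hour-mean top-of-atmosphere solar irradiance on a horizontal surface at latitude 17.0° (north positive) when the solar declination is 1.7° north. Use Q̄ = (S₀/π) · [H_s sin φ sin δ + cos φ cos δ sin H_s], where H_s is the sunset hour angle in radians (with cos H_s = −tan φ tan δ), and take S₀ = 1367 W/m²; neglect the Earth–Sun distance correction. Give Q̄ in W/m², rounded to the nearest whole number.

−tan φ tan δ = −(0.3057)(0.0297) = -0.0091; H_s = arccos(-0.0091) = 90.52°. In radians, H_s = 1.5799.
H_s sin φ sin δ = 1.5799 × 0.2924 × 0.0297 = 0.0137.
cos φ cos δ sin H_s = 0.9563 × 0.9996 × 1.0000 = 0.9559.
Q̄ = (1367/π) × (0.0137 + 0.9559) = 435.13 × 0.9696 = 421.90 W/m².

422 W/m²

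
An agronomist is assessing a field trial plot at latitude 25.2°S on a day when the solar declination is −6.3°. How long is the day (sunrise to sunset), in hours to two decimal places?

12.40 hours

cos H_s = −tan(-25.2°) · tan(-6.3°) = -0.0520, so H_s = arccos(-0.0520) = 92.98°.
Day length = 2 H_s / 15° h⁻¹ = 185.96° / 15 = 12.397 h.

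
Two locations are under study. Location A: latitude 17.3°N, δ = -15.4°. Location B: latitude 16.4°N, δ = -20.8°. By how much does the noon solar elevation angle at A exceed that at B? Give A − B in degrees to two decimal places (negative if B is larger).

+4.50°

A: 90° − |17.3 − (-15.4)| = 57.30°.
B: 90° − |16.4 − (-20.8)| = 52.80°.
A − B = 57.30 − 52.80 = 4.50°.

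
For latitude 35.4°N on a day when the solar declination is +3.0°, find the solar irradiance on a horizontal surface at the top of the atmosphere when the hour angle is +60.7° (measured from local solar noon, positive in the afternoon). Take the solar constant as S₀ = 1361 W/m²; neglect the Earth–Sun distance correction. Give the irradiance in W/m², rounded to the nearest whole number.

583 W/m²

cos θ_z = sin φ sin δ + cos φ cos δ cos H = (0.5793)(0.0523) + (0.8151)(0.9986)(0.4894) = 0.4286.
Top-of-atmosphere irradiance = S₀ cos θ_z = 1361 × 0.4286 = 583.32 W/m².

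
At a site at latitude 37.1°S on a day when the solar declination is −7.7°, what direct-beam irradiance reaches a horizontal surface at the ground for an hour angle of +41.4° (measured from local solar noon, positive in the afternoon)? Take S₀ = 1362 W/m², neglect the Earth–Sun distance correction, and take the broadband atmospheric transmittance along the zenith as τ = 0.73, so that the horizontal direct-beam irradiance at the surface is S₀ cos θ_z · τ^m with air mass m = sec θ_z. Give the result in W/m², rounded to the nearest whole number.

575 W/m²

cos θ_z = sin(-37.1°) sin(-7.7°) + cos(-37.1°) cos(-7.7°) cos(41.40°) = 0.0808 + 0.5929 = 0.6737.
Air mass m = 1/cos θ_z = 1/0.6737 = 1.484; τ^m = 0.73^1.484 = 0.6269.
Surface direct beam = 1362 × 0.6737 × 0.6269 = 575.23 W/m².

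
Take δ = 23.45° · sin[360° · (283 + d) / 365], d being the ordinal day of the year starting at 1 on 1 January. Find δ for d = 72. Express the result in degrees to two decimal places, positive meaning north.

-4.02°

360 × (283 + 72) / 365 = 350.137°; sin(350.137°) = -0.1713.
δ = 23.45 × -0.1713 = -4.017° ≈ -4.02°.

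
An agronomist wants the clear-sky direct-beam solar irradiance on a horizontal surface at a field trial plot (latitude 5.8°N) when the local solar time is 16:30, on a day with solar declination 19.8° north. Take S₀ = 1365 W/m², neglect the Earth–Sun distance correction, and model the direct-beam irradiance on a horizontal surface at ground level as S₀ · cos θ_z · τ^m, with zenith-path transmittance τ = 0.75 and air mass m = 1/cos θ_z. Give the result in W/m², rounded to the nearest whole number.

257 W/m²

Hour angle H = 15° × (16.5 − 12) = 67.50°.
With φ = 5.8°, δ = 19.8°, H = 67.50°: sin φ sin δ = 0.0342, cos φ cos δ cos H = 0.3582, so cos θ_z = 0.3924.
Air mass m = 1/cos θ_z = 1/0.3924 = 2.548; τ^m = 0.75^2.548 = 0.4805.
Surface direct beam = 1365 × 0.3924 × 0.4805 = 257.37 W/m².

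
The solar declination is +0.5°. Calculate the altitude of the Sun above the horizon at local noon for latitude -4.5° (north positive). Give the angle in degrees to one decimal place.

85.0°

At local solar noon the hour angle is zero, so the elevation is 90° − |φ − δ| = 90° − |-4.5° − (0.5°)| = 90° − 5.0° = 85.0°.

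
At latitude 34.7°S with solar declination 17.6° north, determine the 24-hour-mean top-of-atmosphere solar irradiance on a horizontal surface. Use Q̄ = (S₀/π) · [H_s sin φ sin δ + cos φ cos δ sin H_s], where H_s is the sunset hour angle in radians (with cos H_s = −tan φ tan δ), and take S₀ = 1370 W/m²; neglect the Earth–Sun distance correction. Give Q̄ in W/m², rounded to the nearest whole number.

232 W/m²

cos H_s = −tan(-34.7°) · tan(17.6°) = 0.2197, so H_s = arccos(0.2197) = 77.31°. In radians, H_s = 1.3493.
H_s sin φ sin δ = 1.3493 × -0.5693 × 0.3024 = -0.2323.
cos φ cos δ sin H_s = 0.8221 × 0.9532 × 0.9756 = 0.7645.
Q̄ = (1370/π) × (-0.2323 + 0.7645) = 436.08 × 0.5322 = 232.08 W/m².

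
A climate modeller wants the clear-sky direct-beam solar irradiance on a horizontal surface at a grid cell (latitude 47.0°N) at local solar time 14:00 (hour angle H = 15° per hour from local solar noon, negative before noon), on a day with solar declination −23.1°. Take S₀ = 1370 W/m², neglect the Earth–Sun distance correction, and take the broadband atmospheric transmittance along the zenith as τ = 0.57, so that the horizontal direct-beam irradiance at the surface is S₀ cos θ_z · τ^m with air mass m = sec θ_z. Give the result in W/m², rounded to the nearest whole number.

Hour angle H = 15° × (14 − 12) = 30.00°.
With φ = 47.0°, δ = -23.1°, H = 30.00°: sin φ sin δ = -0.2869, cos φ cos δ cos H = 0.5433, so cos θ_z = 0.2564.
Air mass m = 1/cos θ_z = 1/0.2564 = 3.900; τ^m = 0.57^3.900 = 0.1117.
Surface direct beam = 1370 × 0.2564 × 0.1117 = 39.24 W/m².

39 W/m²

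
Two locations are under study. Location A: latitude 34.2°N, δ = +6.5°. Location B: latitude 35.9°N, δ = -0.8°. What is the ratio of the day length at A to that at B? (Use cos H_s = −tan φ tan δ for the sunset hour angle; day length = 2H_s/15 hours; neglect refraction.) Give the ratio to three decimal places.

A: H_s = arccos(−tan 34.2° · tan 6.5°) = 94.44°, so 2H_s/15 = 12.5920 h.
B: H_s = arccos(−tan 35.9° · tan -0.8°) = 89.42°, so 2H_s/15 = 11.9227 h.
Ratio A/B = 12.5920 / 11.9227 = 1.0561.

1.056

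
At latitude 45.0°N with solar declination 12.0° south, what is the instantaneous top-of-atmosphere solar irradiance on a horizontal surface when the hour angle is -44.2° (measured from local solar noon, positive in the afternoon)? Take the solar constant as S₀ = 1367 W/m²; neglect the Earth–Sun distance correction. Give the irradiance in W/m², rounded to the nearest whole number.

With φ = 45.0°, δ = -12.0°, H = -44.20°: sin φ sin δ = -0.1470, cos φ cos δ cos H = 0.4959, so cos θ_z = 0.3489.
Top-of-atmosphere irradiance = S₀ cos θ_z = 1367 × 0.3489 = 476.95 W/m².

477 W/m²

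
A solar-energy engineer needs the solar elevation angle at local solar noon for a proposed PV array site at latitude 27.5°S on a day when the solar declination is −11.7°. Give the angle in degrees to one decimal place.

At local solar noon the hour angle is zero, so the elevation is 90° − |φ − δ| = 90° − |-27.5° − (-11.7°)| = 90° − 15.8° = 74.2°.

74.2°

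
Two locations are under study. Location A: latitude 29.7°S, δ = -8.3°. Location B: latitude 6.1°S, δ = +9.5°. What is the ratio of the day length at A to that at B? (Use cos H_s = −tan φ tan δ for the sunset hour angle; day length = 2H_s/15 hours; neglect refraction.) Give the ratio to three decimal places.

A: H_s = arccos(−tan -29.7° · tan -8.3°) = 94.77°, so 2H_s/15 = 12.6360 h.
B: H_s = arccos(−tan -6.1° · tan 9.5°) = 88.98°, so 2H_s/15 = 11.8640 h.
Ratio A/B = 12.6360 / 11.8640 = 1.0651.

1.065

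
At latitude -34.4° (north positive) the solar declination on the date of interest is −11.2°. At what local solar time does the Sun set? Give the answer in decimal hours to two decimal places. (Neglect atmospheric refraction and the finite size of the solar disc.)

cos H_s = −tan(-34.4°) · tan(-11.2°) = -0.1356, so H_s = arccos(-0.1356) = 97.79°.
Sunset is at 12 + H_s/15 = 12 + 6.519 = 18.519 h local solar time.

18.52 h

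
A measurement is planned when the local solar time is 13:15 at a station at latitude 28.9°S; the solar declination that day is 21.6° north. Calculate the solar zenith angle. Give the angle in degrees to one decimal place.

Hour angle H = 15° × (13.25 − 12) = 18.75°.
With φ = -28.9°, δ = 21.6°, H = 18.75°: sin φ sin δ = -0.1779, cos φ cos δ cos H = 0.7708, so cos θ_z = 0.5929.
θ_z = arccos(0.5929) = 53.64°.

53.6°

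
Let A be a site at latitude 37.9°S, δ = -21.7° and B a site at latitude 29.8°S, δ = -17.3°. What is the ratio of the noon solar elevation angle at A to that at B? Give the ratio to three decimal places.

A: 90° − |-37.9 − (-21.7)| = 73.80°.
B: 90° − |-29.8 − (-17.3)| = 77.50°.
Ratio A/B = 73.8000 / 77.5000 = 0.9523.

0.952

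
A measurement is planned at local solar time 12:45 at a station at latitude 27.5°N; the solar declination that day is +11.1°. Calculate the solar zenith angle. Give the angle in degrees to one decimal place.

19.5°

Hour angle H = 15° × (12.75 − 12) = 11.25°.
cos θ_z = sin φ sin δ + cos φ cos δ cos H = (0.4617)(0.1925) + (0.8870)(0.9813)(0.9808) = 0.9426.
θ_z = arccos(0.9426) = 19.51°.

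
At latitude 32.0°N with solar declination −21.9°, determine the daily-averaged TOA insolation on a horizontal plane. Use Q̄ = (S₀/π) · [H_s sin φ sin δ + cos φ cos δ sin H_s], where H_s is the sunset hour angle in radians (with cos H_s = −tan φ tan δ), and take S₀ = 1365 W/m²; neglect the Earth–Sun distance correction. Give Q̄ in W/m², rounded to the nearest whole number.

218 W/m²

The sunset hour angle satisfies cos H_s = −tan φ tan δ = 0.2512, giving H_s = 75.45°. In radians, H_s = 1.3169.
H_s sin φ sin δ = 1.3169 × 0.5299 × -0.3730 = -0.2603.
cos φ cos δ sin H_s = 0.8480 × 0.9278 × 0.9679 = 0.7615.
Q̄ = (1365/π) × (-0.2603 + 0.7615) = 434.49 × 0.5012 = 217.77 W/m².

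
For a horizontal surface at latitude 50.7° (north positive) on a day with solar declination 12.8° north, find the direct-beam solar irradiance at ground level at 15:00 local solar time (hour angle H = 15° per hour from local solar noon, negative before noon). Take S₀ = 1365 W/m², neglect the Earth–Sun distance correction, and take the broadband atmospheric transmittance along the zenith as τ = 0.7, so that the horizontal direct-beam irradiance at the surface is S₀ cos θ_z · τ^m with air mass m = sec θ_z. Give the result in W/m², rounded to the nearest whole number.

462 W/m²

Hour angle H = 15° × (15 − 12) = 45.00°.
With φ = 50.7°, δ = 12.8°, H = 45.00°: sin φ sin δ = 0.1714, cos φ cos δ cos H = 0.4367, so cos θ_z = 0.6081.
Air mass m = 1/cos θ_z = 1/0.6081 = 1.644; τ^m = 0.7^1.644 = 0.5563.
Surface direct beam = 1365 × 0.6081 × 0.5563 = 461.76 W/m².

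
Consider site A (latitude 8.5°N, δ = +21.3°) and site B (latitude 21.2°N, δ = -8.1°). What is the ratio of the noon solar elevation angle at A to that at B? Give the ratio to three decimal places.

1.272

A: 90° − |8.5 − (21.3)| = 77.20°.
B: 90° − |21.2 − (-8.1)| = 60.70°.
Ratio A/B = 77.2000 / 60.7000 = 1.2718.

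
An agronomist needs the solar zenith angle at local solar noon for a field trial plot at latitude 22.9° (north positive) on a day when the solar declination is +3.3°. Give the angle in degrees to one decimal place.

19.6°

At local solar noon the hour angle is zero, so the zenith angle is |φ − δ| = |22.9° − (3.3°)| = 19.6°.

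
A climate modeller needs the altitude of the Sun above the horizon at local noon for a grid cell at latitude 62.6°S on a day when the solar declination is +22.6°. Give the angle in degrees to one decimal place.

At local solar noon the hour angle is zero, so the elevation is 90° − |φ − δ| = 90° − |-62.6° − (22.6°)| = 90° − 85.2° = 4.8°.

4.8°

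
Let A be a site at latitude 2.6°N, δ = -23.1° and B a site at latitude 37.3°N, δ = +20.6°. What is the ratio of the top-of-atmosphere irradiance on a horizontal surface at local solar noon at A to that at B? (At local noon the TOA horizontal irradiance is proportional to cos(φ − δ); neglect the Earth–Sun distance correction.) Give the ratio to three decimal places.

0.941

A: cos θ_z = cos(2.6° − (-23.1°)) = 0.9011.
B: cos θ_z = cos(37.3° − (20.6°)) = 0.9578.
Ratio A/B = 0.9011 / 0.9578 = 0.9408.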